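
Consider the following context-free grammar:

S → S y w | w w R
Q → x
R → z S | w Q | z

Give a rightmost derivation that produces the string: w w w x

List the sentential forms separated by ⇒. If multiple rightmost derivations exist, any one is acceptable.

S ⇒ w w R ⇒ w w w Q ⇒ w w w x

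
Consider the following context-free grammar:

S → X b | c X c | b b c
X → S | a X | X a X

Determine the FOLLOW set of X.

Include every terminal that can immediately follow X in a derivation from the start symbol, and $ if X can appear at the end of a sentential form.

We compute FOLLOW(X) using the standard algorithm.
FOLLOW(S) starts with {$}.
FIRST(S) = {a, b, c}
FIRST(X) = {a, b, c}
FOLLOW(S) = {$, a, b, c}
FOLLOW(X) = {a, b, c}
Therefore, FOLLOW(X) = {a, b, c}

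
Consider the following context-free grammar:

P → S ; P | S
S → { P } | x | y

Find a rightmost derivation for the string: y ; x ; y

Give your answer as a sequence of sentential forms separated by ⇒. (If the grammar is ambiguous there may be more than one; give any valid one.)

P ⇒ S ; P ⇒ S ; S ; P ⇒ S ; S ; S ⇒ S ; S ; y ⇒ S ; x ; y ⇒ y ; x ; y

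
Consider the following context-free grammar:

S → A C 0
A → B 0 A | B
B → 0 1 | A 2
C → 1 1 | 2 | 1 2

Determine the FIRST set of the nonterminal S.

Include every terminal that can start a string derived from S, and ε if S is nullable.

We compute FIRST(S) using the standard algorithm.
FIRST(A) = {0}
FIRST(B) = {0}
FIRST(C) = {1, 2}
FIRST(S) = {0}
Therefore, FIRST(S) = {0}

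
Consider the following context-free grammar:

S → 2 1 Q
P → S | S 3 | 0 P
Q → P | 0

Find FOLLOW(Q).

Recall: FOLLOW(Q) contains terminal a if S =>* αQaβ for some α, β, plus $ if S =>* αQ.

We compute FOLLOW(Q) using the standard algorithm.
FOLLOW(S) starts with {$}.
FIRST(P) = {0, 2}
FIRST(Q) = {0, 2}
FIRST(S) = {2}
FOLLOW(P) = {$, 3}
FOLLOW(Q) = {$, 3}
FOLLOW(S) = {$, 3}
Therefore, FOLLOW(Q) = {$, 3}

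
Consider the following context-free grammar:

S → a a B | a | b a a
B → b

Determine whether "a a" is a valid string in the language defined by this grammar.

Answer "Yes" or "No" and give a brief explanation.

No - no valid derivation exists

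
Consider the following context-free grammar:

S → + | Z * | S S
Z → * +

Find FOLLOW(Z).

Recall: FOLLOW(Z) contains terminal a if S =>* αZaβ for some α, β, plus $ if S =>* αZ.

We compute FOLLOW(Z) using the standard algorithm.
FOLLOW(S) starts with {$}.
FIRST(S) = {*, +}
FIRST(Z) = {*}
FOLLOW(S) = {$, *, +}
FOLLOW(Z) = {*}
Therefore, FOLLOW(Z) = {*}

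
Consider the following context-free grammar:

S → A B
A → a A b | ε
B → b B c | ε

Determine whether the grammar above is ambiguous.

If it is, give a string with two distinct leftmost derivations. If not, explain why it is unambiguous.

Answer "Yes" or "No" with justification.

No - the grammar is unambiguous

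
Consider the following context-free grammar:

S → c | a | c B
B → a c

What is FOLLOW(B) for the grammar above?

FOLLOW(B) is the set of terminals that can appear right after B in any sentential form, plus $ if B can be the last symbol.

We compute FOLLOW(B) using the standard algorithm.
FOLLOW(S) starts with {$}.
FIRST(B) = {a}
FIRST(S) = {a, c}
FOLLOW(B) = {$}
FOLLOW(S) = {$}
Therefore, FOLLOW(B) = {$}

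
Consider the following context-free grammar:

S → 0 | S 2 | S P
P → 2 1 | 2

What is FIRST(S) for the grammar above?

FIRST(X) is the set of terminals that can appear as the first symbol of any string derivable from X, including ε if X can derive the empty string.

We compute FIRST(S) using the standard algorithm.
FIRST(P) = {2}
FIRST(S) = {0}
Therefore, FIRST(S) = {0}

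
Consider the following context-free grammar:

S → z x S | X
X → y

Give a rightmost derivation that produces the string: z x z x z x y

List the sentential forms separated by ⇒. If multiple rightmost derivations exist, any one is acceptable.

S ⇒ z x S ⇒ z x z x S ⇒ z x z x z x S ⇒ z x z x z x X ⇒ z x z x z x y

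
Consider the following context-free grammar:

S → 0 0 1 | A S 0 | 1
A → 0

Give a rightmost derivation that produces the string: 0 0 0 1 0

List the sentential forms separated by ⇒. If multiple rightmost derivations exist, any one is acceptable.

S ⇒ A S 0 ⇒ A 0 0 1 0 ⇒ 0 0 0 1 0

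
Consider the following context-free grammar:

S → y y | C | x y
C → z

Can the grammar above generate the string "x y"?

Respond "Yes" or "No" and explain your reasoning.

Yes - a valid derivation exists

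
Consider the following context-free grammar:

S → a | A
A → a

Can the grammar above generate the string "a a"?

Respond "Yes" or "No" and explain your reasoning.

No - no valid derivation exists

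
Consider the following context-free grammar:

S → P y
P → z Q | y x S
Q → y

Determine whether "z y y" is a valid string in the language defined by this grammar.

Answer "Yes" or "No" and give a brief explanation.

Yes - a valid derivation exists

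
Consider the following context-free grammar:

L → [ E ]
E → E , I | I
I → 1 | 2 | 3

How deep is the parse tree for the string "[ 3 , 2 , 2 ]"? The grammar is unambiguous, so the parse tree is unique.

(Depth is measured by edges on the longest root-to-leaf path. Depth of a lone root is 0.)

5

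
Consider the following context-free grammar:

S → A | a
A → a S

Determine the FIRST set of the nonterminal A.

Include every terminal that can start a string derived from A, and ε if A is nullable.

We compute FIRST(A) using the standard algorithm.
FIRST(A) = {a}
FIRST(S) = {a}
Therefore, FIRST(A) = {a}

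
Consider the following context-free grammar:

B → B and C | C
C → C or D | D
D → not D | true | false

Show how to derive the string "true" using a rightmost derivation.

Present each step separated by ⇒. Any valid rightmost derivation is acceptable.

B ⇒ C ⇒ D ⇒ true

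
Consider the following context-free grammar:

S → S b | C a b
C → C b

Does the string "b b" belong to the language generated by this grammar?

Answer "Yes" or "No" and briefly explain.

No - no valid derivation exists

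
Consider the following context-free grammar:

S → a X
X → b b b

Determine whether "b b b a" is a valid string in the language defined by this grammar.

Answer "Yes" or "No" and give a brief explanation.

No - no valid derivation exists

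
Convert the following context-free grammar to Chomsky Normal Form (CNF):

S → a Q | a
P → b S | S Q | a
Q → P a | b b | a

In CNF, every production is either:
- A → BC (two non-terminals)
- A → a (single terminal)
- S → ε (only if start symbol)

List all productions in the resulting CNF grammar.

TA → a; S → a; TB → b; P → a; Q → a; S → TA Q; P → TB S; P → S Q; Q → P TA; Q → TB TB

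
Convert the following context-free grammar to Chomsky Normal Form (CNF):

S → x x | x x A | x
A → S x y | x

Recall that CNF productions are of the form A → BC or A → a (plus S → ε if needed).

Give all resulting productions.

TX → x; S → x; TY → y; A → x; S → TX TX; S → TX X0; X0 → TX A; A → S X1; X1 → TX TY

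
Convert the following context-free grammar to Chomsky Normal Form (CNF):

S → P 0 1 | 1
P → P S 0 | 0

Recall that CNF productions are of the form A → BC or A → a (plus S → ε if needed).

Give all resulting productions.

T0 → 0; T1 → 1; S → 1; P → 0; S → P X0; X0 → T0 T1; P → P X1; X1 → S T0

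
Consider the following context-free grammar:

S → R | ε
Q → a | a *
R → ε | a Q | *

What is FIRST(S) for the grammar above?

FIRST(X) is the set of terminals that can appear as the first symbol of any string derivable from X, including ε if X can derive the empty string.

We compute FIRST(S) using the standard algorithm.
FIRST(Q) = {a}
FIRST(R) = {*, a, ε}
FIRST(S) = {*, a, ε}
Therefore, FIRST(S) = {*, a, ε}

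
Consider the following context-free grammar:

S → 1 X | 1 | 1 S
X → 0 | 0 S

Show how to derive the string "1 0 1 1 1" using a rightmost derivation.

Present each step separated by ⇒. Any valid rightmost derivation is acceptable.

S ⇒ 1 X ⇒ 1 0 S ⇒ 1 0 1 S ⇒ 1 0 1 1 S ⇒ 1 0 1 1 1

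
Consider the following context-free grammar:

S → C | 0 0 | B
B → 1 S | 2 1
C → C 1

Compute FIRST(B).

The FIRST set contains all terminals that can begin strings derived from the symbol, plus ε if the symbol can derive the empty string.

We compute FIRST(B) using the standard algorithm.
FIRST(B) = {1, 2}
FIRST(C) = {}
FIRST(S) = {0, 1, 2}
Therefore, FIRST(B) = {1, 2}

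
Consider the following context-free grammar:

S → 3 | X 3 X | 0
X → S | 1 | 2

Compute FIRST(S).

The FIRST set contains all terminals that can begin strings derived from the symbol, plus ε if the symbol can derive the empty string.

We compute FIRST(S) using the standard algorithm.
FIRST(S) = {0, 1, 2, 3}
FIRST(X) = {0, 1, 2, 3}
Therefore, FIRST(S) = {0, 1, 2, 3}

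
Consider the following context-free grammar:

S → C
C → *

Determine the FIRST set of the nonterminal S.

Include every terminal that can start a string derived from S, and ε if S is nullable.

We compute FIRST(S) using the standard algorithm.
FIRST(C) = {*}
FIRST(S) = {*}
Therefore, FIRST(S) = {*}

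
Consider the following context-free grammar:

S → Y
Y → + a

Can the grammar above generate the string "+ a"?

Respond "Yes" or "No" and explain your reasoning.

Yes - a valid derivation exists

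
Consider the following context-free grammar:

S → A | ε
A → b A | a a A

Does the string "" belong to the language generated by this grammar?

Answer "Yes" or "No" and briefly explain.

Yes - a valid derivation exists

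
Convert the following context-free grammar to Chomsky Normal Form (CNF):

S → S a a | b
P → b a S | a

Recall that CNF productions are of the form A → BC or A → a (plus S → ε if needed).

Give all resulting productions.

TA → a; S → b; TB → b; P → a; S → S X0; X0 → TA TA; P → TB X1; X1 → TA S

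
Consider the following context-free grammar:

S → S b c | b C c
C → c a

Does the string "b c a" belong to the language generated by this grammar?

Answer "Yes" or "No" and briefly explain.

No - no valid derivation exists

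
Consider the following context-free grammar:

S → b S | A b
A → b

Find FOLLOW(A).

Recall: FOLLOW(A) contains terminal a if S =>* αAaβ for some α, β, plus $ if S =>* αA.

We compute FOLLOW(A) using the standard algorithm.
FOLLOW(S) starts with {$}.
FIRST(A) = {b}
FIRST(S) = {b}
FOLLOW(A) = {b}
FOLLOW(S) = {$}
Therefore, FOLLOW(A) = {b}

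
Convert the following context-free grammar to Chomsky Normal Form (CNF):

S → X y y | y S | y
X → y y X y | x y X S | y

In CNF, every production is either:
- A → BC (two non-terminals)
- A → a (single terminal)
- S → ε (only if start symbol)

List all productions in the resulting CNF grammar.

TY → y; S → y; TX → x; X → y; S → X X0; X0 → TY TY; S → TY S; X → TY X1; X1 → TY X2; X2 → X TY; X → TX X3; X3 → TY X4; X4 → X S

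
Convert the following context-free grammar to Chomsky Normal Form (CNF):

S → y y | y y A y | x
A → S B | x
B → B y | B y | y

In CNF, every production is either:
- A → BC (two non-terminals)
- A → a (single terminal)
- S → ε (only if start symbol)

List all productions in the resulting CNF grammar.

TY → y; S → x; A → x; B → y; S → TY TY; S → TY X0; X0 → TY X1; X1 → A TY; A → S B; B → B TY; B → B TY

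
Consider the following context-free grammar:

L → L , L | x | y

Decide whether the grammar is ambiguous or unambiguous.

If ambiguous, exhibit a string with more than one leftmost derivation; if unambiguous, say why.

Ambiguous - the string 'y , x , x , y , x' has two distinct leftmost derivations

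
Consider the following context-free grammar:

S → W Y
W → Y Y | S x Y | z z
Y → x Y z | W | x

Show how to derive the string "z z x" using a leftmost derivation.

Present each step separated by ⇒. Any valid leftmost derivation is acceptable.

S ⇒ W Y ⇒ z z Y ⇒ z z x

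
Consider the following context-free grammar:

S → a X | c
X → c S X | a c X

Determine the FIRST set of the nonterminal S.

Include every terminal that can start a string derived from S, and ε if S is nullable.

We compute FIRST(S) using the standard algorithm.
FIRST(S) = {a, c}
FIRST(X) = {a, c}
Therefore, FIRST(S) = {a, c}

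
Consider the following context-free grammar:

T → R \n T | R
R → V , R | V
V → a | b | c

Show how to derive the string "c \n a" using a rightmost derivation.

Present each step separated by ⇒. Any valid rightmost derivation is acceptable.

T ⇒ R \n T ⇒ R \n R ⇒ R \n V ⇒ R \n a ⇒ V \n a ⇒ c \n a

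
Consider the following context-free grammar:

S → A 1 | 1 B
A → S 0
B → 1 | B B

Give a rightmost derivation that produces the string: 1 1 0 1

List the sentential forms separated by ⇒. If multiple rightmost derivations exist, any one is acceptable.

S ⇒ A 1 ⇒ S 0 1 ⇒ 1 B 0 1 ⇒ 1 1 0 1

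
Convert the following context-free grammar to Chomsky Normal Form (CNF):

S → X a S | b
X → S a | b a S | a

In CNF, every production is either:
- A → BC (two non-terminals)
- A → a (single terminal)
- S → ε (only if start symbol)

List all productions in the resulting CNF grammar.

TA → a; S → b; TB → b; X → a; S → X X0; X0 → TA S; X → S TA; X → TB X1; X1 → TA S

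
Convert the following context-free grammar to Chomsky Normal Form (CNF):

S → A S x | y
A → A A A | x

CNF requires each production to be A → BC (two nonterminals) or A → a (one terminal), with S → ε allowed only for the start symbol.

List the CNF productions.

TX → x; S → y; A → x; S → A X0; X0 → S TX; A → A X1; X1 → A A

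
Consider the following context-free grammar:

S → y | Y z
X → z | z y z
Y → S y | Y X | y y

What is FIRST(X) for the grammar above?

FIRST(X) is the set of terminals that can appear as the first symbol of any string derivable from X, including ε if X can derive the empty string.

We compute FIRST(X) using the standard algorithm.
FIRST(S) = {y}
FIRST(X) = {z}
FIRST(Y) = {y}
Therefore, FIRST(X) = {z}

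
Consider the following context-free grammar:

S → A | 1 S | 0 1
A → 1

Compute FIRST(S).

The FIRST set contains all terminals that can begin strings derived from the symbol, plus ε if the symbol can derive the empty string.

We compute FIRST(S) using the standard algorithm.
FIRST(A) = {1}
FIRST(S) = {0, 1}
Therefore, FIRST(S) = {0, 1}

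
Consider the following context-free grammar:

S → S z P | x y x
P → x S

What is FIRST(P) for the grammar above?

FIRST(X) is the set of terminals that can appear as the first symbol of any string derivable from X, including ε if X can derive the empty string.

We compute FIRST(P) using the standard algorithm.
FIRST(P) = {x}
FIRST(S) = {x}
Therefore, FIRST(P) = {x}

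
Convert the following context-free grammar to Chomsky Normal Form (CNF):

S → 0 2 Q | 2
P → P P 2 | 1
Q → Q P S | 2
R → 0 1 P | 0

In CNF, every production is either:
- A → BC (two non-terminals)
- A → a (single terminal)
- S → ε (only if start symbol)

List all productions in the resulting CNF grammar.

T0 → 0; T2 → 2; S → 2; P → 1; Q → 2; T1 → 1; R → 0; S → T0 X0; X0 → T2 Q; P → P X1; X1 → P T2; Q → Q X2; X2 → P S; R → T0 X3; X3 → T1 P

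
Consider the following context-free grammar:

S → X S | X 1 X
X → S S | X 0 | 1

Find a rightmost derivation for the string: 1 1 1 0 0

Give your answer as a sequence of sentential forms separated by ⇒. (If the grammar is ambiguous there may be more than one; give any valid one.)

S ⇒ X 1 X ⇒ X 1 X 0 ⇒ X 1 X 0 0 ⇒ X 1 1 0 0 ⇒ 1 1 1 0 0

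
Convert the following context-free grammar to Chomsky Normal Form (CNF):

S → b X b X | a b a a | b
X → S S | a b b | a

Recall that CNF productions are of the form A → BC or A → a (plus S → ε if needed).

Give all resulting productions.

TB → b; TA → a; S → b; X → a; S → TB X0; X0 → X X1; X1 → TB X; S → TA X2; X2 → TB X3; X3 → TA TA; X → S S; X → TA X4; X4 → TB TB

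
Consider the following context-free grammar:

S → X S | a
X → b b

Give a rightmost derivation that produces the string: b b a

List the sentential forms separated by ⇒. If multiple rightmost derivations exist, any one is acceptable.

S ⇒ X S ⇒ X a ⇒ b b a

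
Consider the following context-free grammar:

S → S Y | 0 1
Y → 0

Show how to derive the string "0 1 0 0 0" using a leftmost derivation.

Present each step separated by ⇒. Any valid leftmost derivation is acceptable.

S ⇒ S Y ⇒ S Y Y ⇒ S Y Y Y ⇒ 0 1 Y Y Y ⇒ 0 1 0 Y Y ⇒ 0 1 0 0 Y ⇒ 0 1 0 0 0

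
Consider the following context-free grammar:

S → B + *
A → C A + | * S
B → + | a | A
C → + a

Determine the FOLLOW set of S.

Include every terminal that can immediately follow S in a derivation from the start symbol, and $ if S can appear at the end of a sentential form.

We compute FOLLOW(S) using the standard algorithm.
FOLLOW(S) starts with {$}.
FIRST(A) = {*, +}
FIRST(B) = {*, +, a}
FIRST(C) = {+}
FIRST(S) = {*, +, a}
FOLLOW(A) = {+}
FOLLOW(B) = {+}
FOLLOW(C) = {*, +}
FOLLOW(S) = {$, +}
Therefore, FOLLOW(S) = {$, +}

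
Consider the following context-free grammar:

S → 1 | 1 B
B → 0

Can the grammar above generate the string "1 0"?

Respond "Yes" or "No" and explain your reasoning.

Yes - a valid derivation exists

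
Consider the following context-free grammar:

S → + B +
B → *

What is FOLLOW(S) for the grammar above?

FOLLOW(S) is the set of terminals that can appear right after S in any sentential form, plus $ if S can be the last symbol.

We compute FOLLOW(S) using the standard algorithm.
FOLLOW(S) starts with {$}.
FIRST(B) = {*}
FIRST(S) = {+}
FOLLOW(B) = {+}
FOLLOW(S) = {$}
Therefore, FOLLOW(S) = {$}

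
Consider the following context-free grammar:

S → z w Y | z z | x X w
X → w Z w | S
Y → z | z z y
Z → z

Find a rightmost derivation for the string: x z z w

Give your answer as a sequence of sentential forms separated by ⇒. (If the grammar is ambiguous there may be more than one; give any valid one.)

S ⇒ x X w ⇒ x S w ⇒ x z z w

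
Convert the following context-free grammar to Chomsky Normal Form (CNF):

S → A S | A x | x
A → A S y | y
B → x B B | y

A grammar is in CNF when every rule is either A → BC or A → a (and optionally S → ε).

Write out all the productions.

TX → x; S → x; TY → y; A → y; B → y; S → A S; S → A TX; A → A X0; X0 → S TY; B → TX X1; X1 → B B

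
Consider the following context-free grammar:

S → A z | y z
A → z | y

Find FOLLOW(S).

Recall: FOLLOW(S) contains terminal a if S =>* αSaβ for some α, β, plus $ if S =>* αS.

We compute FOLLOW(S) using the standard algorithm.
FOLLOW(S) starts with {$}.
FIRST(A) = {y, z}
FIRST(S) = {y, z}
FOLLOW(A) = {z}
FOLLOW(S) = {$}
Therefore, FOLLOW(S) = {$}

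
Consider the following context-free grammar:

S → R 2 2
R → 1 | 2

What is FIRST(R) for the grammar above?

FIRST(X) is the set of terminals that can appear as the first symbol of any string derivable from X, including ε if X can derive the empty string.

We compute FIRST(R) using the standard algorithm.
FIRST(R) = {1, 2}
FIRST(S) = {1, 2}
Therefore, FIRST(R) = {1, 2}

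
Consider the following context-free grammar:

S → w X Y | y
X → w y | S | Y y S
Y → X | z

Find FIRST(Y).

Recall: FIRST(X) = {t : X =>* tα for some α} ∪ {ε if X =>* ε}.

We compute FIRST(Y) using the standard algorithm.
FIRST(S) = {w, y}
FIRST(X) = {w, y, z}
FIRST(Y) = {w, y, z}
Therefore, FIRST(Y) = {w, y, z}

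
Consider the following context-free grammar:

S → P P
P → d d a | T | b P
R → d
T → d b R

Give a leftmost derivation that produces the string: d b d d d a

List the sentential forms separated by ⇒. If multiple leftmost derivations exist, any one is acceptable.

S ⇒ P P ⇒ T P ⇒ d b R P ⇒ d b d P ⇒ d b d d d a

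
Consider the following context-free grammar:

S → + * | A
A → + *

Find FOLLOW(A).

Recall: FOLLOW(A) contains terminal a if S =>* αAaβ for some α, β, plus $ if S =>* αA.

We compute FOLLOW(A) using the standard algorithm.
FOLLOW(S) starts with {$}.
FIRST(A) = {+}
FIRST(S) = {+}
FOLLOW(A) = {$}
FOLLOW(S) = {$}
Therefore, FOLLOW(A) = {$}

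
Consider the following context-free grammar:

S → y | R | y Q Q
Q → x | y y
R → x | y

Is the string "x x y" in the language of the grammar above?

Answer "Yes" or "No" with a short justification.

No - no valid derivation exists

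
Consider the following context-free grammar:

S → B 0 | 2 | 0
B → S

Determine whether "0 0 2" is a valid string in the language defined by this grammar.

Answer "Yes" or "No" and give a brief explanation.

No - no valid derivation exists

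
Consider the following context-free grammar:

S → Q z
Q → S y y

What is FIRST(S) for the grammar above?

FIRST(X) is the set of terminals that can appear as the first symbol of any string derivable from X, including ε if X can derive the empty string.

We compute FIRST(S) using the standard algorithm.
FIRST(Q) = {}
FIRST(S) = {}
Therefore, FIRST(S) = {}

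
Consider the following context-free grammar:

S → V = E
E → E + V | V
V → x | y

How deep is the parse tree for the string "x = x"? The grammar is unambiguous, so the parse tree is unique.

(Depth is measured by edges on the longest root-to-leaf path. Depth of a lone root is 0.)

3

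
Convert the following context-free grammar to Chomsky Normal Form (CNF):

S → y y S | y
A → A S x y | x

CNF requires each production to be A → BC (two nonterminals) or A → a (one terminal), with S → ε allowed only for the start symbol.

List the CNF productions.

TY → y; S → y; TX → x; A → x; S → TY X0; X0 → TY S; A → A X1; X1 → S X2; X2 → TX TY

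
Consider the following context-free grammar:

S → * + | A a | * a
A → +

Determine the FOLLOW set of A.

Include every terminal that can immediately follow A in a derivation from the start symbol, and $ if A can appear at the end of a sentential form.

We compute FOLLOW(A) using the standard algorithm.
FOLLOW(S) starts with {$}.
FIRST(A) = {+}
FIRST(S) = {*, +}
FOLLOW(A) = {a}
FOLLOW(S) = {$}
Therefore, FOLLOW(A) = {a}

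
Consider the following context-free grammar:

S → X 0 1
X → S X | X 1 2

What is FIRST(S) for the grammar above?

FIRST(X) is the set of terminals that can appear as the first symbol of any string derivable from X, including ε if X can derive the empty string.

We compute FIRST(S) using the standard algorithm.
FIRST(S) = {}
FIRST(X) = {}
Therefore, FIRST(S) = {}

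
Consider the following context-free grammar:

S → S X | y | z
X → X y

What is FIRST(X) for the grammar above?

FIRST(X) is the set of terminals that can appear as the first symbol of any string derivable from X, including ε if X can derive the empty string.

We compute FIRST(X) using the standard algorithm.
FIRST(S) = {y, z}
FIRST(X) = {}
Therefore, FIRST(X) = {}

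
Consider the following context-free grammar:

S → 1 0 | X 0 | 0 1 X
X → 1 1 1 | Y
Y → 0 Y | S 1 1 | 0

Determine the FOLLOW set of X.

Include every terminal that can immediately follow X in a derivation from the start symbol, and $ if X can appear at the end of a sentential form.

We compute FOLLOW(X) using the standard algorithm.
FOLLOW(S) starts with {$}.
FIRST(S) = {0, 1}
FIRST(X) = {0, 1}
FIRST(Y) = {0, 1}
FOLLOW(S) = {$, 1}
FOLLOW(X) = {$, 0, 1}
FOLLOW(Y) = {$, 0, 1}
Therefore, FOLLOW(X) = {$, 0, 1}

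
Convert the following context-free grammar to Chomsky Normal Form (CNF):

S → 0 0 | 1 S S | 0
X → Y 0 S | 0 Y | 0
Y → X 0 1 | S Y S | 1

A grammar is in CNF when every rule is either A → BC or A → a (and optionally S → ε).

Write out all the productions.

T0 → 0; T1 → 1; S → 0; X → 0; Y → 1; S → T0 T0; S → T1 X0; X0 → S S; X → Y X1; X1 → T0 S; X → T0 Y; Y → X X2; X2 → T0 T1; Y → S X3; X3 → Y S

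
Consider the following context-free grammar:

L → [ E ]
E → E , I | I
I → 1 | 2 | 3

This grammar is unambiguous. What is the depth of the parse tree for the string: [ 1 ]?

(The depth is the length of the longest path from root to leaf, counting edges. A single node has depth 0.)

3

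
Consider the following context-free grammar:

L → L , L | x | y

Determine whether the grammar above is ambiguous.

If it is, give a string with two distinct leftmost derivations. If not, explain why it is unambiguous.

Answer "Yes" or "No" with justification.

Yes - the string 'x , x , y , x , x , y' has two distinct leftmost derivations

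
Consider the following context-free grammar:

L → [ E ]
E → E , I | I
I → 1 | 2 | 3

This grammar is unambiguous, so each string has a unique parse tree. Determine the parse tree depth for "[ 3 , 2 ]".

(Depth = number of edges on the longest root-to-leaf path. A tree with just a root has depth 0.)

4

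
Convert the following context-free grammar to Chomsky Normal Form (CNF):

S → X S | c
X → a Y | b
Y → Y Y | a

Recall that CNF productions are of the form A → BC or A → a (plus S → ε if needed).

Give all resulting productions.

S → c; TA → a; X → b; Y → a; S → X S; X → TA Y; Y → Y Y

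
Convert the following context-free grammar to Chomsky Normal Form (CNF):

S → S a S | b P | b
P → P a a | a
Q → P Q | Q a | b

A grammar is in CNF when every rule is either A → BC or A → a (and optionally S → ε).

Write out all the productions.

TA → a; TB → b; S → b; P → a; Q → b; S → S X0; X0 → TA S; S → TB P; P → P X1; X1 → TA TA; Q → P Q; Q → Q TA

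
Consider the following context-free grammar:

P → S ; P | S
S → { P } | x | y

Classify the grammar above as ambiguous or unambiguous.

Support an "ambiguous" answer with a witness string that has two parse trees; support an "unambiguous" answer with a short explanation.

Unambiguous - every string in the language has a unique parse tree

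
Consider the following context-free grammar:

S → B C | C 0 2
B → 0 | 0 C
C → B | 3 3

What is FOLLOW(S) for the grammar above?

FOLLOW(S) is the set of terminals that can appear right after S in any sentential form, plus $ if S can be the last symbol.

We compute FOLLOW(S) using the standard algorithm.
FOLLOW(S) starts with {$}.
FIRST(B) = {0}
FIRST(C) = {0, 3}
FIRST(S) = {0, 3}
FOLLOW(B) = {$, 0, 3}
FOLLOW(C) = {$, 0, 3}
FOLLOW(S) = {$}
Therefore, FOLLOW(S) = {$}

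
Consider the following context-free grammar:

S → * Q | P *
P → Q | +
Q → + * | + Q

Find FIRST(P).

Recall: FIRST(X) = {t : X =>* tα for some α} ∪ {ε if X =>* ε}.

We compute FIRST(P) using the standard algorithm.
FIRST(P) = {+}
FIRST(Q) = {+}
FIRST(S) = {*, +}
Therefore, FIRST(P) = {+}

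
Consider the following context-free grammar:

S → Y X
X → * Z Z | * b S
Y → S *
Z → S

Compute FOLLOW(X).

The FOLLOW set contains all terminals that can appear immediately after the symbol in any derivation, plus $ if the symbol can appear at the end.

We compute FOLLOW(X) using the standard algorithm.
FOLLOW(S) starts with {$}.
FIRST(S) = {}
FIRST(X) = {*}
FIRST(Y) = {}
FIRST(Z) = {}
FOLLOW(S) = {$, *}
FOLLOW(X) = {$, *}
FOLLOW(Y) = {*}
FOLLOW(Z) = {$, *}
Therefore, FOLLOW(X) = {$, *}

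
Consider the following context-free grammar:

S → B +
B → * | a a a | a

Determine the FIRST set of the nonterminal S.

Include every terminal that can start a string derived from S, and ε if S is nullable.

We compute FIRST(S) using the standard algorithm.
FIRST(B) = {*, a}
FIRST(S) = {*, a}
Therefore, FIRST(S) = {*, a}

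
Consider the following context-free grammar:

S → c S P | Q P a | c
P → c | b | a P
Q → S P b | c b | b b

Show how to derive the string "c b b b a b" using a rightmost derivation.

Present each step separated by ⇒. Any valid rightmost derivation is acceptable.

S ⇒ c S P ⇒ c S b ⇒ c Q P a b ⇒ c Q b a b ⇒ c b b b a b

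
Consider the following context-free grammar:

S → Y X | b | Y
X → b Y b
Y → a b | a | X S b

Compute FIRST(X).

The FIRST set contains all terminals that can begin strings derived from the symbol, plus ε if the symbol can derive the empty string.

We compute FIRST(X) using the standard algorithm.
FIRST(S) = {a, b}
FIRST(X) = {b}
FIRST(Y) = {a, b}
Therefore, FIRST(X) = {b}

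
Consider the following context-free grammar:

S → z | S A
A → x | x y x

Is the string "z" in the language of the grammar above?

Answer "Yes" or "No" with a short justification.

Yes - a valid derivation exists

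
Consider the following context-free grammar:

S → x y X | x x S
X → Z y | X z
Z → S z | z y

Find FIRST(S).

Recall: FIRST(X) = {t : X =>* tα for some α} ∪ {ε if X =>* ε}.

We compute FIRST(S) using the standard algorithm.
FIRST(S) = {x}
FIRST(X) = {x, z}
FIRST(Z) = {x, z}
Therefore, FIRST(S) = {x}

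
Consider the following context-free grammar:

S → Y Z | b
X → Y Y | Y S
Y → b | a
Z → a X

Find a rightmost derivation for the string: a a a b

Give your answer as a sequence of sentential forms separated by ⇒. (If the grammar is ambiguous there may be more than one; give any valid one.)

S ⇒ Y Z ⇒ Y a X ⇒ Y a Y Y ⇒ Y a Y b ⇒ Y a a b ⇒ a a a b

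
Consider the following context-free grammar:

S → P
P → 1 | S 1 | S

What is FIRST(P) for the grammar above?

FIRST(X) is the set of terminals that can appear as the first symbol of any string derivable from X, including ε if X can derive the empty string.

We compute FIRST(P) using the standard algorithm.
FIRST(P) = {1}
FIRST(S) = {1}
Therefore, FIRST(P) = {1}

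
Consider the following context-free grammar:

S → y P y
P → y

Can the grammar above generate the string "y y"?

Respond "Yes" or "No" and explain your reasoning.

No - no valid derivation exists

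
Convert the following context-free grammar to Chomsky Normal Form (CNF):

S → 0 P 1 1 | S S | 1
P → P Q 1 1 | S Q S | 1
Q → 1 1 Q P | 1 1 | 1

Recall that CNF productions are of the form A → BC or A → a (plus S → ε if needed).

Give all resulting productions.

T0 → 0; T1 → 1; S → 1; P → 1; Q → 1; S → T0 X0; X0 → P X1; X1 → T1 T1; S → S S; P → P X2; X2 → Q X3; X3 → T1 T1; P → S X4; X4 → Q S; Q → T1 X5; X5 → T1 X6; X6 → Q P; Q → T1 T1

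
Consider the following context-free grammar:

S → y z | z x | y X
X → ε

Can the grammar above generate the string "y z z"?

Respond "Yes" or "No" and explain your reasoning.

No - no valid derivation exists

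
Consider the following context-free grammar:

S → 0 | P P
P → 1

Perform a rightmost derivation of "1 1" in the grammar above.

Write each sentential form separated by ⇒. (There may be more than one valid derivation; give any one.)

S ⇒ P P ⇒ P 1 ⇒ 1 1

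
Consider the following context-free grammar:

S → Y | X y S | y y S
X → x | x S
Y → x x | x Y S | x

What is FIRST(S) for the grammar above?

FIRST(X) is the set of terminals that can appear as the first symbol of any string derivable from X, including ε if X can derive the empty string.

We compute FIRST(S) using the standard algorithm.
FIRST(S) = {x, y}
FIRST(X) = {x}
FIRST(Y) = {x}
Therefore, FIRST(S) = {x, y}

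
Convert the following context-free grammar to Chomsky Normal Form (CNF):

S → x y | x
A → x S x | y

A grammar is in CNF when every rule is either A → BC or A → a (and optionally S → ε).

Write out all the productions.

TX → x; TY → y; S → x; A → y; S → TX TY; A → TX X0; X0 → S TX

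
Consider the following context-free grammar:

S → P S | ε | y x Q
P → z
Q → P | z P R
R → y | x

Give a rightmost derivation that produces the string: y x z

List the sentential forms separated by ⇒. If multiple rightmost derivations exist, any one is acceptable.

S ⇒ y x Q ⇒ y x P ⇒ y x z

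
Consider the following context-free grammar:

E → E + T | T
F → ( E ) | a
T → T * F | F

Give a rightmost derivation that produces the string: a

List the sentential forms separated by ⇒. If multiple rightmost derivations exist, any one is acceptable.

E ⇒ T ⇒ F ⇒ a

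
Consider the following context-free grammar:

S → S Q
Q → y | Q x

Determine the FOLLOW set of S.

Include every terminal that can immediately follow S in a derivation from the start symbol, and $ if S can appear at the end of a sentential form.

We compute FOLLOW(S) using the standard algorithm.
FOLLOW(S) starts with {$}.
FIRST(Q) = {y}
FIRST(S) = {}
FOLLOW(Q) = {$, x, y}
FOLLOW(S) = {$, y}
Therefore, FOLLOW(S) = {$, y}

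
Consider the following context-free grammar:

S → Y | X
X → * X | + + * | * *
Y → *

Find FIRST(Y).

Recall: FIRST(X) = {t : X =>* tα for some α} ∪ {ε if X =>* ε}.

We compute FIRST(Y) using the standard algorithm.
FIRST(S) = {*, +}
FIRST(X) = {*, +}
FIRST(Y) = {*}
Therefore, FIRST(Y) = {*}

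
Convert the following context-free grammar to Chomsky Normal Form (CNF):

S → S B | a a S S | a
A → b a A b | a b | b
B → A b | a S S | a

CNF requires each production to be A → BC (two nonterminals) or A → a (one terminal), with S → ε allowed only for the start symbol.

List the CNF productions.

TA → a; S → a; TB → b; A → b; B → a; S → S B; S → TA X0; X0 → TA X1; X1 → S S; A → TB X2; X2 → TA X3; X3 → A TB; A → TA TB; B → A TB; B → TA X4; X4 → S S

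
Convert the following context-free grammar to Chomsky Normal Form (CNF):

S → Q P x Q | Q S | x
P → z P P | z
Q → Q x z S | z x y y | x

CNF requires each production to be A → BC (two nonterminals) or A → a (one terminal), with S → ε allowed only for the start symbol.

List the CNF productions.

TX → x; S → x; TZ → z; P → z; TY → y; Q → x; S → Q X0; X0 → P X1; X1 → TX Q; S → Q S; P → TZ X2; X2 → P P; Q → Q X3; X3 → TX X4; X4 → TZ S; Q → TZ X5; X5 → TX X6; X6 → TY TY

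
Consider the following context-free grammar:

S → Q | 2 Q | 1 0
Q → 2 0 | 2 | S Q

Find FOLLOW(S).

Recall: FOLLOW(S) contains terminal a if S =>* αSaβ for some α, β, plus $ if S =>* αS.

We compute FOLLOW(S) using the standard algorithm.
FOLLOW(S) starts with {$}.
FIRST(Q) = {1, 2}
FIRST(S) = {1, 2}
FOLLOW(Q) = {$, 1, 2}
FOLLOW(S) = {$, 1, 2}
Therefore, FOLLOW(S) = {$, 1, 2}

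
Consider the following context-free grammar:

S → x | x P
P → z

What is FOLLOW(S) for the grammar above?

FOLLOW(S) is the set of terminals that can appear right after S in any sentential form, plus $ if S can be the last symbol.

We compute FOLLOW(S) using the standard algorithm.
FOLLOW(S) starts with {$}.
FIRST(P) = {z}
FIRST(S) = {x}
FOLLOW(P) = {$}
FOLLOW(S) = {$}
Therefore, FOLLOW(S) = {$}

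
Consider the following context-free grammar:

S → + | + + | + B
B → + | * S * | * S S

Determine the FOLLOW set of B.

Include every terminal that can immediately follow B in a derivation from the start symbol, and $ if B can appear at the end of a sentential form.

We compute FOLLOW(B) using the standard algorithm.
FOLLOW(S) starts with {$}.
FIRST(B) = {*, +}
FIRST(S) = {+}
FOLLOW(B) = {$, *, +}
FOLLOW(S) = {$, *, +}
Therefore, FOLLOW(B) = {$, *, +}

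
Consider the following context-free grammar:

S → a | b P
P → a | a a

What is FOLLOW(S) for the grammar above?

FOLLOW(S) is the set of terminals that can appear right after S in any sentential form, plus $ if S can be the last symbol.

We compute FOLLOW(S) using the standard algorithm.
FOLLOW(S) starts with {$}.
FIRST(P) = {a}
FIRST(S) = {a, b}
FOLLOW(P) = {$}
FOLLOW(S) = {$}
Therefore, FOLLOW(S) = {$}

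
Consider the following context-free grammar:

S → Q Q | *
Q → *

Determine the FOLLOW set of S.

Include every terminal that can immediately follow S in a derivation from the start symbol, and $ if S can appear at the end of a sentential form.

We compute FOLLOW(S) using the standard algorithm.
FOLLOW(S) starts with {$}.
FIRST(Q) = {*}
FIRST(S) = {*}
FOLLOW(Q) = {$, *}
FOLLOW(S) = {$}
Therefore, FOLLOW(S) = {$}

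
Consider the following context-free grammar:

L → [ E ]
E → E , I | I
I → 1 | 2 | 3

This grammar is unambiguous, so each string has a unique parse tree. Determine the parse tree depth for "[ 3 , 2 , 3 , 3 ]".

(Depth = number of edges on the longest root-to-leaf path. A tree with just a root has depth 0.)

6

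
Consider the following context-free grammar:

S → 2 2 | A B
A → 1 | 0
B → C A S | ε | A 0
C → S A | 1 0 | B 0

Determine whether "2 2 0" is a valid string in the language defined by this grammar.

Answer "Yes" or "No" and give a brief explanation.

No - no valid derivation exists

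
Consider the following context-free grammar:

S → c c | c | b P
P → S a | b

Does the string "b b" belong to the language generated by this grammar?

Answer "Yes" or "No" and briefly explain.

Yes - a valid derivation exists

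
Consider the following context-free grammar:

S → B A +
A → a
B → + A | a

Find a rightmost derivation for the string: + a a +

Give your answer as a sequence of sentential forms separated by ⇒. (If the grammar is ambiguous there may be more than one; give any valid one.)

S ⇒ B A + ⇒ B a + ⇒ + A a + ⇒ + a a +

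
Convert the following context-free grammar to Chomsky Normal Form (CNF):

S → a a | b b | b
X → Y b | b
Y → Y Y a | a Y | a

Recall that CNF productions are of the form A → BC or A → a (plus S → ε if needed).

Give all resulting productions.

TA → a; TB → b; S → b; X → b; Y → a; S → TA TA; S → TB TB; X → Y TB; Y → Y X0; X0 → Y TA; Y → TA Y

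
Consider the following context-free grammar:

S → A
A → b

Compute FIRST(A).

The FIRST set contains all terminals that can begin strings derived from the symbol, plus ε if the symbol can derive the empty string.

We compute FIRST(A) using the standard algorithm.
FIRST(A) = {b}
FIRST(S) = {b}
Therefore, FIRST(A) = {b}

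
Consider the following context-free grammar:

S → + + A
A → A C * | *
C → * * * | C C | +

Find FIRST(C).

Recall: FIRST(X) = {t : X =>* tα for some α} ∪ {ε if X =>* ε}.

We compute FIRST(C) using the standard algorithm.
FIRST(A) = {*}
FIRST(C) = {*, +}
FIRST(S) = {+}
Therefore, FIRST(C) = {*, +}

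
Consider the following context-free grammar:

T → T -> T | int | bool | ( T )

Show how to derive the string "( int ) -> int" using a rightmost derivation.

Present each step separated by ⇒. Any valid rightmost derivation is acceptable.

T ⇒ T -> T ⇒ T -> int ⇒ ( T ) -> int ⇒ ( int ) -> int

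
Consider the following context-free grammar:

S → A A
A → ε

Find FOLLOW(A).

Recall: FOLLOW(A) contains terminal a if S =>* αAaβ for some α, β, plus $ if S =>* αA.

We compute FOLLOW(A) using the standard algorithm.
FOLLOW(S) starts with {$}.
FIRST(A) = {ε}
FIRST(S) = {ε}
FOLLOW(A) = {$}
FOLLOW(S) = {$}
Therefore, FOLLOW(A) = {$}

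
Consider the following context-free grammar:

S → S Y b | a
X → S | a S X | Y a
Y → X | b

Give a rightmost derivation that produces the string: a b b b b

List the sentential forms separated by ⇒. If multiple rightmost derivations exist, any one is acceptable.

S ⇒ S Y b ⇒ S b b ⇒ S Y b b b ⇒ S b b b b ⇒ a b b b b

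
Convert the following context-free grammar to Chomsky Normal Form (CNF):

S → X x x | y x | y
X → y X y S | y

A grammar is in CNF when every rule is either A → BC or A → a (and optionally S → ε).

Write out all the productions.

TX → x; TY → y; S → y; X → y; S → X X0; X0 → TX TX; S → TY TX; X → TY X1; X1 → X X2; X2 → TY S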